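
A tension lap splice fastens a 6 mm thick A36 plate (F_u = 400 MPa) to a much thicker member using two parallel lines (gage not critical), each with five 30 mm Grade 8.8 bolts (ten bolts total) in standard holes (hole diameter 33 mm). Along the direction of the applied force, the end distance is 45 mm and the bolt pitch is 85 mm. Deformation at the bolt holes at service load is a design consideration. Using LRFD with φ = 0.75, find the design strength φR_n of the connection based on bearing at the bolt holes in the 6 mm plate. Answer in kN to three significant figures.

Per bolt r_n = 1.2 l_c t F_u ≤ 2.4 d t F_u; upper limit = 2.4 × 30 × 6 × 400 / 1000 = 172.8 kN.
Edge bolt: l_c = 45 − 33/2 = 28.5 mm → 1.2 × 28.5 × 6 × 400 / 1000 = 82.08 → r_n = 82.08 kN.
Interior bolts: l_c = 85 − 33 = 52 mm → 1.2 × 52 × 6 × 400 / 1000 = 149.8 → r_n = 149.8 kN.
R_n = 2 × 82.08 + 8 × 149.8 = 1362 kN.
Design strength φR_n = 0.75 × 1362 = 1020 kN.

1020 kN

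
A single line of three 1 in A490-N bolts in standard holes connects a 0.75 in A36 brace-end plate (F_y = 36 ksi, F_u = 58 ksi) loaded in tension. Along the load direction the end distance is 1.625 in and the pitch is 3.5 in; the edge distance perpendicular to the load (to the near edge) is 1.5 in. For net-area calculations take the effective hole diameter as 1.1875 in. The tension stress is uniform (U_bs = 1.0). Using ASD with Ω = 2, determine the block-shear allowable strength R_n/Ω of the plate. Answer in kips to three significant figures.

89.6 kips

Shear plane L_v = 1.625 + 2·3.5 = 8.625 in; A_gv = 8.625 × 0.75 = 6.469 in².
A_nv = (8.625 − 2.5·1.1875) × 0.75 = 4.242 in².
A_nt = (1.5 − 0.5·1.1875) × 0.75 = 0.6797 in².
0.6 F_u A_nv = 147.6 kips; 0.6 F_y A_gv = 139.7 kips → shear yielding governs the shear term.
R_n = 139.7 + 1.0 × 58 × 0.6797 = 179.1 kips.
Allowable strength R_n/Ω = 179.1 / 2 = 89.6 kips.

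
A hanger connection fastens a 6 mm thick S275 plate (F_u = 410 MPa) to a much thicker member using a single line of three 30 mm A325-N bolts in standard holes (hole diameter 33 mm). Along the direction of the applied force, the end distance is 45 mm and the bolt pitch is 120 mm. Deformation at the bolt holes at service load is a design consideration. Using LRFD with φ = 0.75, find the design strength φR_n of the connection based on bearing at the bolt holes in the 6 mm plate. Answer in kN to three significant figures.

329 kN

Per bolt r_n = 1.2 l_c t F_u ≤ 2.4 d t F_u; upper limit = 2.4 × 30 × 6 × 410 / 1000 = 177.1 kN.
Edge bolt: l_c = 45 − 33/2 = 28.5 mm → 1.2 × 28.5 × 6 × 410 / 1000 = 84.13 → r_n = 84.13 kN.
Interior bolts: l_c = 120 − 33 = 87 mm → 1.2 × 87 × 6 × 410 / 1000 = 256.8 → r_n = 177.1 kN.
R_n = 1 × 84.13 + 2 × 177.1 = 438.4 kN.
Design strength φR_n = 0.75 × 438.4 = 329 kN.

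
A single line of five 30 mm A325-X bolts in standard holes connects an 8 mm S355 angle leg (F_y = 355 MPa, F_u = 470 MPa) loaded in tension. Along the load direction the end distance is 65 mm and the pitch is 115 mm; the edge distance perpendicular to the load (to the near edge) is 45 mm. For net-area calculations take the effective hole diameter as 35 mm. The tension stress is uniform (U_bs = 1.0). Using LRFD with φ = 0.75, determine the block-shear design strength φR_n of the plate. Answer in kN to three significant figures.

699 kN

Shear plane L_v = 65 + 4·115 = 525 mm; A_gv = 525 × 8 = 4200 mm².
A_nv = (525 − 4.5·35) × 8 = 2940 mm².
A_nt = (45 − 0.5·35) × 8 = 220 mm².
0.6 F_u A_nv = 829.1 kN; 0.6 F_y A_gv = 894.6 kN → shear rupture governs the shear term.
R_n = 829.1 + 1.0 × 470 × 220 / 1000 = 932.5 kN.
Design strength φR_n = 0.75 × 932.5 = 699 kN.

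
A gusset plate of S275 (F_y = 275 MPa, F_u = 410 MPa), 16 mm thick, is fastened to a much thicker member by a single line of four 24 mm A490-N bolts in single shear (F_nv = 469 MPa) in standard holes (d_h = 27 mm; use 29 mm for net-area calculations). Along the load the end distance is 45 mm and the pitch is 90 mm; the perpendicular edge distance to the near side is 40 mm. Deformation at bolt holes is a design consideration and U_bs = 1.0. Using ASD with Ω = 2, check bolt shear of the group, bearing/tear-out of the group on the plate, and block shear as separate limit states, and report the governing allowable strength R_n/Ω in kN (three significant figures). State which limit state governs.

424 kN (bolt shear governs)

Bolt shear: A_b = π·24²/4 = 452.4 mm²; R_n = 469 × 452.4 × 4 × 1 / 1000 = 848.7 kN → 848.7 / 2 = 424 kN.
Bearing: edge l_c = 31.5, r_n = 248 kN; interior l_c = 63, r_n = 377.9 kN; R_n = 248 + 3·377.9 = 1382 kN → 691 kN.
Block shear: A_gv = 5040, A_nv = 3416, A_nt = 408 mm²; R_n = min(0.6F_uA_nv, 0.6F_yA_gv) + U_bs·F_u·A_nt = 998.9 kN → 499 kN.
Bolt shear governs: 424 kN.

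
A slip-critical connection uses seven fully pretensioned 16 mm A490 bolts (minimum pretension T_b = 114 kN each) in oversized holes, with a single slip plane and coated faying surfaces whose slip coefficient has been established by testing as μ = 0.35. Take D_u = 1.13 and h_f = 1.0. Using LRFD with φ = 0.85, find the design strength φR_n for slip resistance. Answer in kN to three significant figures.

R_n = μ · D_u · h_f · T_b · n_s · n_b = 0.35 × 1.13 × 1.0 × 114 × 1 × 7 = 315.6 kN.
Design strength φR_n = 0.85 × 315.6 = 268 kN.

268 kN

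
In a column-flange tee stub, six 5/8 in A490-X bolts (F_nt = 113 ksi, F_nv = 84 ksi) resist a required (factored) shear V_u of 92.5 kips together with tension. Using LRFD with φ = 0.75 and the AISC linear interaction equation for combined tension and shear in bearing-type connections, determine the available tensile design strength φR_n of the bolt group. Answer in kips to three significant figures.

78.4 kips

A_b = π·0.625²/4 = 0.3068 in²; f_rv = 92.5 / (6 × 0.3068) = 50.25 ksi.
F'_nt = 1.3 F_nt − (F_nt / φF_nv) f_rv = 1.3·113 − (113/(0.75·84))·50.25 = 56.77 ksi, capped at F_nt → F'_nt = 56.77 ksi.
R_n = F'_nt · A_b · n = 56.77 × 0.3068 × 6 = 104.5 kips.
Design strength φR_n = 0.75 × 104.5 = 78.4 kips.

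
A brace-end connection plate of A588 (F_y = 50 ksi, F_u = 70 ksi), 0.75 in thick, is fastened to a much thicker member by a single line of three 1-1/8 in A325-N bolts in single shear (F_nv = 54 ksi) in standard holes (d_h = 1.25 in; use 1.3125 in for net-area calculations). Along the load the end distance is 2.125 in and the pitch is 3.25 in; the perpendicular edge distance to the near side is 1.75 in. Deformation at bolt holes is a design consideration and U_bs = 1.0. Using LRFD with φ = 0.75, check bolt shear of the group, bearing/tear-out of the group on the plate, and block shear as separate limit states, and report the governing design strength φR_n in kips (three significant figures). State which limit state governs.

121 kips (bolt shear governs)

Bolt shear: A_b = π·1.125²/4 = 0.994 in²; R_n = 54 × 0.994 × 3 × 1 = 161 kips → 0.75 × 161 = 121 kips.
Bearing: edge l_c = 1.5, r_n = 94.5 kips; interior l_c = 2, r_n = 126 kips; R_n = 94.5 + 2·126 = 346.5 kips → 260 kips.
Block shear: A_gv = 6.469, A_nv = 4.008, A_nt = 0.8203 in²; R_n = min(0.6F_uA_nv, 0.6F_yA_gv) + U_bs·F_u·A_nt = 225.8 kips → 169 kips.
Bolt shear governs: 121 kips.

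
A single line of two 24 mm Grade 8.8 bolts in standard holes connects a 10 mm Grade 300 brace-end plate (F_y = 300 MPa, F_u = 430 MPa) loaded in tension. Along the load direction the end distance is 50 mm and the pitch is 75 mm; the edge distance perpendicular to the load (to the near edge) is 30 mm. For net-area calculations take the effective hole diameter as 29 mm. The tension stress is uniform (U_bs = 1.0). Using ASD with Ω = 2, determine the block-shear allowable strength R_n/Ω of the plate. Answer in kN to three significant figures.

Shear plane L_v = 50 + 1·75 = 125 mm; A_gv = 125 × 10 = 1250 mm².
A_nv = (125 − 1.5·29) × 10 = 815 mm².
A_nt = (30 − 0.5·29) × 10 = 155 mm².
0.6 F_u A_nv = 210.3 kN; 0.6 F_y A_gv = 225 kN → shear rupture governs the shear term.
R_n = 210.3 + 1.0 × 430 × 155 / 1000 = 276.9 kN.
Allowable strength R_n/Ω = 276.9 / 2 = 138 kN.

138 kN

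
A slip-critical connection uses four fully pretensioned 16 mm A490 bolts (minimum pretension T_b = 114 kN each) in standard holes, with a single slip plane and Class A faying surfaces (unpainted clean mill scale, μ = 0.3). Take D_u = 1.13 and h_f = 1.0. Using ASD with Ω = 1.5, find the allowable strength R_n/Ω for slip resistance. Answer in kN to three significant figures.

R_n = μ · D_u · h_f · T_b · n_s · n_b = 0.3 × 1.13 × 1.0 × 114 × 1 × 4 = 154.6 kN.
Allowable strength R_n/Ω = 154.6 / 1.5 = 103 kN.

103 kN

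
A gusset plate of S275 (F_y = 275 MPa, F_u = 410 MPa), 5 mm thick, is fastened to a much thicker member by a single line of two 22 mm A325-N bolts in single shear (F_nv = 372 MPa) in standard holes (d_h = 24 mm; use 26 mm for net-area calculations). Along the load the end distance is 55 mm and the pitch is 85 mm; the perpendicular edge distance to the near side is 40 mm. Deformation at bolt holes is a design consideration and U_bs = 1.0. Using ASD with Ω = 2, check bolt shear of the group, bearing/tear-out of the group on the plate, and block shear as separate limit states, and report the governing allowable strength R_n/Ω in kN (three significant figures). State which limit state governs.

Bolt shear: A_b = π·22²/4 = 380.1 mm²; R_n = 372 × 380.1 × 2 × 1 / 1000 = 282.8 kN → 282.8 / 2 = 141 kN.
Bearing: edge l_c = 43, r_n = 105.8 kN; interior l_c = 61, r_n = 108.2 kN; R_n = 105.8 + 1·108.2 = 214 kN → 107 kN.
Block shear: A_gv = 700, A_nv = 505, A_nt = 135 mm²; R_n = min(0.6F_uA_nv, 0.6F_yA_gv) + U_bs·F_u·A_nt = 170.8 kN → 85.4 kN.
Block shear governs: 85.4 kN.

85.4 kN (block shear governs)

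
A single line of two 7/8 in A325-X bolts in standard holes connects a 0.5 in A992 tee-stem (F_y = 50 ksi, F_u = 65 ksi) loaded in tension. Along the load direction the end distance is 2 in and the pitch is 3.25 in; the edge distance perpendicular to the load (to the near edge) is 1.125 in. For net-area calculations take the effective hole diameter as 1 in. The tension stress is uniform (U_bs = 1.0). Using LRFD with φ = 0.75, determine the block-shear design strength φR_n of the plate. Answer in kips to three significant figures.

Shear plane L_v = 2 + 1·3.25 = 5.25 in; A_gv = 5.25 × 0.5 = 2.625 in².
A_nv = (5.25 − 1.5·1) × 0.5 = 1.875 in².
A_nt = (1.125 − 0.5·1) × 0.5 = 0.3125 in².
0.6 F_u A_nv = 73.12 kips; 0.6 F_y A_gv = 78.75 kips → shear rupture governs the shear term.
R_n = 73.12 + 1.0 × 65 × 0.3125 = 93.44 kips.
Design strength φR_n = 0.75 × 93.44 = 70.1 kips.

70.1 kips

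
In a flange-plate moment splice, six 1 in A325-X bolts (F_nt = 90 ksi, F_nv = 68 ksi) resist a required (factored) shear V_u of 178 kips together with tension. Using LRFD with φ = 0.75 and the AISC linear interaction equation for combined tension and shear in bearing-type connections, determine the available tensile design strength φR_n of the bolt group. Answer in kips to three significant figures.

178 kips

A_b = π·1²/4 = 0.7854 in²; f_rv = 178 / (6 × 0.7854) = 37.77 ksi.
F'_nt = 1.3 F_nt − (F_nt / φF_nv) f_rv = 1.3·90 − (90/(0.75·68))·37.77 = 50.34 ksi, capped at F_nt → F'_nt = 50.34 ksi.
R_n = F'_nt · A_b · n = 50.34 × 0.7854 × 6 = 237.2 kips.
Design strength φR_n = 0.75 × 237.2 = 178 kips.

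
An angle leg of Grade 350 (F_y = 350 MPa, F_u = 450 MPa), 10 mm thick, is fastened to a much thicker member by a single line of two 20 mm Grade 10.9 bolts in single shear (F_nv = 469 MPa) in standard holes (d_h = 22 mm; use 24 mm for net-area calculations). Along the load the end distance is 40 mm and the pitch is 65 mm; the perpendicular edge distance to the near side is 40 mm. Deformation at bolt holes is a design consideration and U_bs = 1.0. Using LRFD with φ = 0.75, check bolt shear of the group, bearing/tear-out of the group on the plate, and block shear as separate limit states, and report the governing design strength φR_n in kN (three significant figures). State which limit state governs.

221 kN (bolt shear governs)

Bolt shear: A_b = π·20²/4 = 314.2 mm²; R_n = 469 × 314.2 × 2 × 1 / 1000 = 294.7 kN → 0.75 × 294.7 = 221 kN.
Bearing: edge l_c = 29, r_n = 156.6 kN; interior l_c = 43, r_n = 216 kN; R_n = 156.6 + 1·216 = 372.6 kN → 279 kN.
Block shear: A_gv = 1050, A_nv = 690, A_nt = 280 mm²; R_n = min(0.6F_uA_nv, 0.6F_yA_gv) + U_bs·F_u·A_nt = 312.3 kN → 234 kN.
Bolt shear governs: 221 kN.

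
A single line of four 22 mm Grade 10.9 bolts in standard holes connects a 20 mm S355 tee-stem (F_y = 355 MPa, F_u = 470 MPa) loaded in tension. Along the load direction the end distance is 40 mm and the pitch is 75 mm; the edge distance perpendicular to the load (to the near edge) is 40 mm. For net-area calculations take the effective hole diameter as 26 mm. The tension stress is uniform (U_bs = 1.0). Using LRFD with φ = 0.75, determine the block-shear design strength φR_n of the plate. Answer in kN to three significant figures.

926 kN

Shear plane L_v = 40 + 3·75 = 265 mm; A_gv = 265 × 20 = 5300 mm².
A_nv = (265 − 3.5·26) × 20 = 3480 mm².
A_nt = (40 − 0.5·26) × 20 = 540 mm².
0.6 F_u A_nv = 981.4 kN; 0.6 F_y A_gv = 1129 kN → shear rupture governs the shear term.
R_n = 981.4 + 1.0 × 470 × 540 / 1000 = 1235 kN.
Design strength φR_n = 0.75 × 1235 = 926 kN.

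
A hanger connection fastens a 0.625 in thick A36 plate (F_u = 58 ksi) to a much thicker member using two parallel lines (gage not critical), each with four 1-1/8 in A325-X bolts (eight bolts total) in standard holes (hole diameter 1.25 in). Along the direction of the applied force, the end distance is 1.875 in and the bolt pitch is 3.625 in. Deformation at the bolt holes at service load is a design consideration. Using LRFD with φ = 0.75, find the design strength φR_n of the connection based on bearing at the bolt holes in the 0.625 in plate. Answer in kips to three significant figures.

522 kips

Per bolt r_n = 1.2 l_c t F_u ≤ 2.4 d t F_u; upper limit = 2.4 × 1.125 × 0.625 × 58 = 97.87 kips.
Edge bolt: l_c = 1.875 − 1.25/2 = 1.25 in → 1.2 × 1.25 × 0.625 × 58 = 54.38 → r_n = 54.38 kips.
Interior bolts: l_c = 3.625 − 1.25 = 2.375 in → 1.2 × 2.375 × 0.625 × 58 = 103.3 → r_n = 97.87 kips.
R_n = 2 × 54.38 + 6 × 97.87 = 696 kips.
Design strength φR_n = 0.75 × 696 = 522 kips.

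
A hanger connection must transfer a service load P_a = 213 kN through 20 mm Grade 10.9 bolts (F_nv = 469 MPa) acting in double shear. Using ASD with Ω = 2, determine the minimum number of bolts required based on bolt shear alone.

A_b = π·20²/4 = 314.2 mm².
Per-bolt allowable strength R_n/Ω = 469 × 314.2 × 2 / 1000 / 2 = 147.3 kN.
n ≥ 213 / 147.3 = 1.446 → use 2 bolts.

2 bolts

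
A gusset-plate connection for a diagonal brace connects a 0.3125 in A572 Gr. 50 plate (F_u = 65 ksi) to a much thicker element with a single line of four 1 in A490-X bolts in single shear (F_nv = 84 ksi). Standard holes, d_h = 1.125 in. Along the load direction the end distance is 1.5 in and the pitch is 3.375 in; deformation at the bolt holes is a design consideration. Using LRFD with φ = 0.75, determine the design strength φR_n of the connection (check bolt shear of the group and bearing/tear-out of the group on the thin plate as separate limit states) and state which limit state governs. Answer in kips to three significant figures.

127 kips (bearing governs)

Bolt shear: A_b = π·1²/4 = 0.7854 in²; R_n = 84 × 0.7854 × 4 × 1 = 263.9 kips → 0.75 × 263.9 = 198 kips.
Bearing (1.2 l_c t F_u ≤ 2.4 d t F_u): upper limit = 2.4·1·0.3125·65 = 48.75 kips.
  Edge l_c = 1.5 − 1.125/2 = 0.9375 → r_n = 22.85 kips; interior l_c = 3.375 − 1.125 = 2.25 → r_n = 48.75 kips.
  R_n,bearing = 1·22.85 + 3·48.75 = 169.1 kips → 0.75 × 169.1 = 127 kips.
Bearing governs: 127 kips.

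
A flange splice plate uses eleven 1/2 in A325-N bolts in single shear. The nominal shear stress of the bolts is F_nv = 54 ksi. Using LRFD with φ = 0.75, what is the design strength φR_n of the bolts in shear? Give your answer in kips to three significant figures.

87.5 kips

A_b = π × 0.5² / 4 = 0.1963 in².
R_n = F_nv · A_b · n · n_s = 54 × 0.1963 × 11 × 1 = 116.6 kips.
Design strength φR_n = 0.75 × 116.6 = 87.5 kips.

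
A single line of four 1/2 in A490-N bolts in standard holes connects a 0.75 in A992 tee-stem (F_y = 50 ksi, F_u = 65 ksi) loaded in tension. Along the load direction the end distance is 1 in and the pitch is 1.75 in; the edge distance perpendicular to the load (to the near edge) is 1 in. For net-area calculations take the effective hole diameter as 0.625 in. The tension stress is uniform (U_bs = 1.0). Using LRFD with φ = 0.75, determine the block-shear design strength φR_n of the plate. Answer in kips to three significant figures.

114 kips

Shear plane L_v = 1 + 3·1.75 = 6.25 in; A_gv = 6.25 × 0.75 = 4.688 in².
A_nv = (6.25 − 3.5·0.625) × 0.75 = 3.047 in².
A_nt = (1 − 0.5·0.625) × 0.75 = 0.5156 in².
0.6 F_u A_nv = 118.8 kips; 0.6 F_y A_gv = 140.6 kips → shear rupture governs the shear term.
R_n = 118.8 + 1.0 × 65 × 0.5156 = 152.3 kips.
Design strength φR_n = 0.75 × 152.3 = 114 kips.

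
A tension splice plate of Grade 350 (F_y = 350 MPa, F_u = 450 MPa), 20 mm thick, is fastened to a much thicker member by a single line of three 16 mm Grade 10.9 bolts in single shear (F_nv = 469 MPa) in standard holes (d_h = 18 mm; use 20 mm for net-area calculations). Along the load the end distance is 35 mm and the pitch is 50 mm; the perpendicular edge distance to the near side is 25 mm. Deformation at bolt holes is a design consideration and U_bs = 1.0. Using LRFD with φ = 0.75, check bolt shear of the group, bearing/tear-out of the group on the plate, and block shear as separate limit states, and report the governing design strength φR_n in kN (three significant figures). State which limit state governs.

212 kN (bolt shear governs)

Bolt shear: A_b = π·16²/4 = 201.1 mm²; R_n = 469 × 201.1 × 3 × 1 / 1000 = 282.9 kN → 0.75 × 282.9 = 212 kN.
Bearing: edge l_c = 26, r_n = 280.8 kN; interior l_c = 32, r_n = 345.6 kN; R_n = 280.8 + 2·345.6 = 972 kN → 729 kN.
Block shear: A_gv = 2700, A_nv = 1700, A_nt = 300 mm²; R_n = min(0.6F_uA_nv, 0.6F_yA_gv) + U_bs·F_u·A_nt = 594 kN → 446 kN.
Bolt shear governs: 212 kN.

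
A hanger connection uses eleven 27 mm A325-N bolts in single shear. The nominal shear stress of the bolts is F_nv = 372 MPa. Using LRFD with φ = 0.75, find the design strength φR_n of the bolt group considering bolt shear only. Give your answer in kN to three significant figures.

A_b = π × 27² / 4 = 572.6 mm².
R_n = F_nv · A_b · n · n_s = 372 × 572.6 × 11 × 1 / 1000 = 2343 kN.
Design strength φR_n = 0.75 × 2343 = 1760 kN.

1760 kN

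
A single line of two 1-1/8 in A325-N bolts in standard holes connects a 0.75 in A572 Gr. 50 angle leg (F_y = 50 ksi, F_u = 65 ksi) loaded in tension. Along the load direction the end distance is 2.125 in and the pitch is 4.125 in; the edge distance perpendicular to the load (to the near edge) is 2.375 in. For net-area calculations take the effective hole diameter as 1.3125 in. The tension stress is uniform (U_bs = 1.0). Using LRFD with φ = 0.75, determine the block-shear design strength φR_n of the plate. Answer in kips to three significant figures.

Shear plane L_v = 2.125 + 1·4.125 = 6.25 in; A_gv = 6.25 × 0.75 = 4.688 in².
A_nv = (6.25 − 1.5·1.3125) × 0.75 = 3.211 in².
A_nt = (2.375 − 0.5·1.3125) × 0.75 = 1.289 in².
0.6 F_u A_nv = 125.2 kips; 0.6 F_y A_gv = 140.6 kips → shear rupture governs the shear term.
R_n = 125.2 + 1.0 × 65 × 1.289 = 209 kips.
Design strength φR_n = 0.75 × 209 = 157 kips.

157 kips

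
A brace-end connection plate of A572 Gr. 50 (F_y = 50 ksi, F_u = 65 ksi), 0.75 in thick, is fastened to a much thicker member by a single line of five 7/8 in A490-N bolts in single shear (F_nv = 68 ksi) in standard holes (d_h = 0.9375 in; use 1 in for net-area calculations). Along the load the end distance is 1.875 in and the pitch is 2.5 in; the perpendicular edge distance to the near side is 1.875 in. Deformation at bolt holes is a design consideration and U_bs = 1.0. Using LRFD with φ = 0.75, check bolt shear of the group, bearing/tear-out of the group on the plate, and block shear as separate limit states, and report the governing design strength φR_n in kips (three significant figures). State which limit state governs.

Bolt shear: A_b = π·0.875²/4 = 0.6013 in²; R_n = 68 × 0.6013 × 5 × 1 = 204.4 kips → 0.75 × 204.4 = 153 kips.
Bearing: edge l_c = 1.406, r_n = 82.27 kips; interior l_c = 1.562, r_n = 91.41 kips; R_n = 82.27 + 4·91.41 = 447.9 kips → 336 kips.
Block shear: A_gv = 8.906, A_nv = 5.531, A_nt = 1.031 in²; R_n = min(0.6F_uA_nv, 0.6F_yA_gv) + U_bs·F_u·A_nt = 282.8 kips → 212 kips.
Bolt shear governs: 153 kips.

153 kips (bolt shear governs)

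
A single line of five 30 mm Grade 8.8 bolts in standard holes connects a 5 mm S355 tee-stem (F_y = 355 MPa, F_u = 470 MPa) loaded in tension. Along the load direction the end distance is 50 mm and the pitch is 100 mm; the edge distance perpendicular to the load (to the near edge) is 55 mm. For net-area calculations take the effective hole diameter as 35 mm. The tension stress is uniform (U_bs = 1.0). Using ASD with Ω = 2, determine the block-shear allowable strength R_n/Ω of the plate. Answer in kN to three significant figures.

250 kN

Shear plane L_v = 50 + 4·100 = 450 mm; A_gv = 450 × 5 = 2250 mm².
A_nv = (450 − 4.5·35) × 5 = 1462 mm².
A_nt = (55 − 0.5·35) × 5 = 187.5 mm².
0.6 F_u A_nv = 412.4 kN; 0.6 F_y A_gv = 479.2 kN → shear rupture governs the shear term.
R_n = 412.4 + 1.0 × 470 × 187.5 / 1000 = 500.6 kN.
Allowable strength R_n/Ω = 500.6 / 2 = 250 kN.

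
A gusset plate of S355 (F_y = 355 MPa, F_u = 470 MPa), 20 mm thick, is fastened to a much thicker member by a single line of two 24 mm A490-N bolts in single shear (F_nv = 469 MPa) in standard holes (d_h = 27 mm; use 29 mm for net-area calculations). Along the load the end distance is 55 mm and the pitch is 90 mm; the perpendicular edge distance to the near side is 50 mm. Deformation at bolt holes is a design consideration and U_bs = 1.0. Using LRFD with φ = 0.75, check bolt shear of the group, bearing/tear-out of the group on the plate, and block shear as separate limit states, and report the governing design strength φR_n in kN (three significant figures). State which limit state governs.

318 kN (bolt shear governs)

Bolt shear: A_b = π·24²/4 = 452.4 mm²; R_n = 469 × 452.4 × 2 × 1 / 1000 = 424.3 kN → 0.75 × 424.3 = 318 kN.
Bearing: edge l_c = 41.5, r_n = 468.1 kN; interior l_c = 63, r_n = 541.4 kN; R_n = 468.1 + 1·541.4 = 1010 kN → 757 kN.
Block shear: A_gv = 2900, A_nv = 2030, A_nt = 710 mm²; R_n = min(0.6F_uA_nv, 0.6F_yA_gv) + U_bs·F_u·A_nt = 906.2 kN → 680 kN.
Bolt shear governs: 318 kN.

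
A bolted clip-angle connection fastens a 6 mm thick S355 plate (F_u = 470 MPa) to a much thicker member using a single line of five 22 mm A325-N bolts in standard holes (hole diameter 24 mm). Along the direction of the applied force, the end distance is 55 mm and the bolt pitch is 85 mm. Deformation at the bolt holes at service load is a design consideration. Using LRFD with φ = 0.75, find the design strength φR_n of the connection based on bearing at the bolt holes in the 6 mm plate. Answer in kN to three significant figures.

556 kN

Per bolt r_n = 1.2 l_c t F_u ≤ 2.4 d t F_u; upper limit = 2.4 × 22 × 6 × 470 / 1000 = 148.9 kN.
Edge bolt: l_c = 55 − 24/2 = 43 mm → 1.2 × 43 × 6 × 470 / 1000 = 145.5 → r_n = 145.5 kN.
Interior bolts: l_c = 85 − 24 = 61 mm → 1.2 × 61 × 6 × 470 / 1000 = 206.4 → r_n = 148.9 kN.
R_n = 1 × 145.5 + 4 × 148.9 = 741.1 kN.
Design strength φR_n = 0.75 × 741.1 = 556 kN.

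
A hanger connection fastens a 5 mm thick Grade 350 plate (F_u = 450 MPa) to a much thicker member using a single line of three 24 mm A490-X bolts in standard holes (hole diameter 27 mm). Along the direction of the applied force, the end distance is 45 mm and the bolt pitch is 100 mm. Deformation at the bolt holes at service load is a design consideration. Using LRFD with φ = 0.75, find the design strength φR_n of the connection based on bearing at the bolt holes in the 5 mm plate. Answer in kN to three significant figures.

258 kN

Per bolt r_n = 1.2 l_c t F_u ≤ 2.4 d t F_u; upper limit = 2.4 × 24 × 5 × 450 / 1000 = 129.6 kN.
Edge bolt: l_c = 45 − 27/2 = 31.5 mm → 1.2 × 31.5 × 5 × 450 / 1000 = 85.05 → r_n = 85.05 kN.
Interior bolts: l_c = 100 − 27 = 73 mm → 1.2 × 73 × 5 × 450 / 1000 = 197.1 → r_n = 129.6 kN.
R_n = 1 × 85.05 + 2 × 129.6 = 344.2 kN.
Design strength φR_n = 0.75 × 344.2 = 258 kN.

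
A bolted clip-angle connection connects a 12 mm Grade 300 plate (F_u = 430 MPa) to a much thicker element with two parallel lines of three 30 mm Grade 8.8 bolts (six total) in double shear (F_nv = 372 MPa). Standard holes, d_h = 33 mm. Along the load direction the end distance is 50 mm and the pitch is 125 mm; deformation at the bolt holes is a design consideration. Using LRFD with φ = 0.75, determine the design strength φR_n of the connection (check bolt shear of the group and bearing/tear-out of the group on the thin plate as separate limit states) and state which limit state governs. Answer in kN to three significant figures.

Bolt shear: A_b = π·30²/4 = 706.9 mm²; R_n = 372 × 706.9 × 6 × 2 / 1000 = 3155 kN → 0.75 × 3155 = 2370 kN.
Bearing (1.2 l_c t F_u ≤ 2.4 d t F_u): upper limit = 2.4·30·12·430 / 1000 = 371.5 kN.
  Edge l_c = 50 − 33/2 = 33.5 → r_n = 207.4 kN; interior l_c = 125 − 33 = 92 → r_n = 371.5 kN.
  R_n,bearing = 2·207.4 + 4·371.5 = 1901 kN → 0.75 × 1901 = 1430 kN.
Bearing governs: 1430 kN.

1430 kN (bearing governs)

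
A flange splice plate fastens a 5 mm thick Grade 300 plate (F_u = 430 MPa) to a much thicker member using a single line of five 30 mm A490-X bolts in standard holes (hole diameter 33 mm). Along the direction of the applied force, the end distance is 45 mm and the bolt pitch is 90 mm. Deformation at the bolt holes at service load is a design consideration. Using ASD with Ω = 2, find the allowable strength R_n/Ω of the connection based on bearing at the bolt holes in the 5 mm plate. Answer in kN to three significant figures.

Per bolt r_n = 1.2 l_c t F_u ≤ 2.4 d t F_u; upper limit = 2.4 × 30 × 5 × 430 / 1000 = 154.8 kN.
Edge bolt: l_c = 45 − 33/2 = 28.5 mm → 1.2 × 28.5 × 5 × 430 / 1000 = 73.53 → r_n = 73.53 kN.
Interior bolts: l_c = 90 − 33 = 57 mm → 1.2 × 57 × 5 × 430 / 1000 = 147.1 → r_n = 147.1 kN.
R_n = 1 × 73.53 + 4 × 147.1 = 661.8 kN.
Allowable strength R_n/Ω = 661.8 / 2 = 331 kN.

331 kN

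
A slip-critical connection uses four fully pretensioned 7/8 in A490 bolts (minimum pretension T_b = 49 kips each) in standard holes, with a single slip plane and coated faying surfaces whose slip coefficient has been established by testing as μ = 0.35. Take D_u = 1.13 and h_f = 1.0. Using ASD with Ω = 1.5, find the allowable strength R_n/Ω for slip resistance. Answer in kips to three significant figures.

R_n = μ · D_u · h_f · T_b · n_s · n_b = 0.35 × 1.13 × 1.0 × 49 × 1 × 4 = 77.52 kips.
Allowable strength R_n/Ω = 77.52 / 1.5 = 51.7 kips.

51.7 kips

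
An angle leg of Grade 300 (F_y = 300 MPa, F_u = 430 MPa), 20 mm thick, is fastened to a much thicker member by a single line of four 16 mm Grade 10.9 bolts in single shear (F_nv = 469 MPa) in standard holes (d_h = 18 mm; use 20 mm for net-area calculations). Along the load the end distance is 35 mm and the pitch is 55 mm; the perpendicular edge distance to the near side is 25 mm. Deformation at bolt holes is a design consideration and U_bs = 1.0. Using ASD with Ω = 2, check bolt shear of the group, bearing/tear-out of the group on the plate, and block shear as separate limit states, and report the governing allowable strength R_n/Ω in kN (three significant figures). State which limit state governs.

189 kN (bolt shear governs)

Bolt shear: A_b = π·16²/4 = 201.1 mm²; R_n = 469 × 201.1 × 4 × 1 / 1000 = 377.2 kN → 377.2 / 2 = 189 kN.
Bearing: edge l_c = 26, r_n = 268.3 kN; interior l_c = 37, r_n = 330.2 kN; R_n = 268.3 + 3·330.2 = 1259 kN → 630 kN.
Block shear: A_gv = 4000, A_nv = 2600, A_nt = 300 mm²; R_n = min(0.6F_uA_nv, 0.6F_yA_gv) + U_bs·F_u·A_nt = 799.8 kN → 400 kN.
Bolt shear governs: 189 kN.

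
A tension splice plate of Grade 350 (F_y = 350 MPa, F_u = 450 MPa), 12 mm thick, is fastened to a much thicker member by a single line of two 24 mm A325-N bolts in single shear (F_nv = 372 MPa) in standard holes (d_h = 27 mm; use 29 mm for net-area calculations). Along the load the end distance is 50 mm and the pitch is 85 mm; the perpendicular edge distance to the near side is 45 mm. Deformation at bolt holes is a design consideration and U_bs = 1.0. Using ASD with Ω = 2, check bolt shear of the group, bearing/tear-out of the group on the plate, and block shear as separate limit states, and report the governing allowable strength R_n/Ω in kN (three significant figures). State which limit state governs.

168 kN (bolt shear governs)

Bolt shear: A_b = π·24²/4 = 452.4 mm²; R_n = 372 × 452.4 × 2 × 1 / 1000 = 336.6 kN → 336.6 / 2 = 168 kN.
Bearing: edge l_c = 36.5, r_n = 236.5 kN; interior l_c = 58, r_n = 311 kN; R_n = 236.5 + 1·311 = 547.6 kN → 274 kN.
Block shear: A_gv = 1620, A_nv = 1098, A_nt = 366 mm²; R_n = min(0.6F_uA_nv, 0.6F_yA_gv) + U_bs·F_u·A_nt = 461.2 kN → 231 kN.
Bolt shear governs: 168 kN.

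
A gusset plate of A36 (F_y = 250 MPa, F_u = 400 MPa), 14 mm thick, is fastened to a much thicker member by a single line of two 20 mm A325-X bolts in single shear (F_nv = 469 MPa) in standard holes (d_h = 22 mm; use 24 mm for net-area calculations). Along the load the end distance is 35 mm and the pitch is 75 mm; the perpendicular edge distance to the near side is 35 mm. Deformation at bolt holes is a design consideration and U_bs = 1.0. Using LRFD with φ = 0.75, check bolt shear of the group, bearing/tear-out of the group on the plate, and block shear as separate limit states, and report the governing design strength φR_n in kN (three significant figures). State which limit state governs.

221 kN (bolt shear governs)

Bolt shear: A_b = π·20²/4 = 314.2 mm²; R_n = 469 × 314.2 × 2 × 1 / 1000 = 294.7 kN → 0.75 × 294.7 = 221 kN.
Bearing: edge l_c = 24, r_n = 161.3 kN; interior l_c = 53, r_n = 268.8 kN; R_n = 161.3 + 1·268.8 = 430.1 kN → 323 kN.
Block shear: A_gv = 1540, A_nv = 1036, A_nt = 322 mm²; R_n = min(0.6F_uA_nv, 0.6F_yA_gv) + U_bs·F_u·A_nt = 359.8 kN → 270 kN.
Bolt shear governs: 221 kN.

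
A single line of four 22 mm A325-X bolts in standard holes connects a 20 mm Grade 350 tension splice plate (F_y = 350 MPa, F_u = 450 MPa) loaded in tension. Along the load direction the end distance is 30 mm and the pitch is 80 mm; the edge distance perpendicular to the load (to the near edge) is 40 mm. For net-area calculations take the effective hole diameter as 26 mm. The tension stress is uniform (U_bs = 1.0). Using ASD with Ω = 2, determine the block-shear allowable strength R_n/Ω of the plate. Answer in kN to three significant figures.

605 kN

Shear plane L_v = 30 + 3·80 = 270 mm; A_gv = 270 × 20 = 5400 mm².
A_nv = (270 − 3.5·26) × 20 = 3580 mm².
A_nt = (40 − 0.5·26) × 20 = 540 mm².
0.6 F_u A_nv = 966.6 kN; 0.6 F_y A_gv = 1134 kN → shear rupture governs the shear term.
R_n = 966.6 + 1.0 × 450 × 540 / 1000 = 1210 kN.
Allowable strength R_n/Ω = 1210 / 2 = 605 kN.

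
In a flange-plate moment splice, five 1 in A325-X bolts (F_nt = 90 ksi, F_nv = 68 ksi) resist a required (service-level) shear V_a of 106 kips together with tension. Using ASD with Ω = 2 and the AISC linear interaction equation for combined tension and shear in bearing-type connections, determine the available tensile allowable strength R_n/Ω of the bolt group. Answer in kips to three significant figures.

A_b = π·1²/4 = 0.7854 in²; f_rv = 106 / (5 × 0.7854) = 26.99 ksi.
F'_nt = 1.3 F_nt − (Ω F_nt / F_nv) f_rv = 1.3·90 − (2·90/68)·26.99 = 45.55 ksi, capped at F_nt → F'_nt = 45.55 ksi.
R_n = F'_nt · A_b · n = 45.55 × 0.7854 × 5 = 178.9 kips.
Allowable strength R_n/Ω = 178.9 / 2 = 89.4 kips.

89.4 kips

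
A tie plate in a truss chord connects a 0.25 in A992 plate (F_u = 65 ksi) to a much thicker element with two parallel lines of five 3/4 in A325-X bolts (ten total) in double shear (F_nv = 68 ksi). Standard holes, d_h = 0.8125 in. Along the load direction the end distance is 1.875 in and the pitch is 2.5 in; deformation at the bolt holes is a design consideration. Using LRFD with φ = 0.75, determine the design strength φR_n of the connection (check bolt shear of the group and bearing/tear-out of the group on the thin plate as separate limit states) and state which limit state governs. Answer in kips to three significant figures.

Bolt shear: A_b = π·0.75²/4 = 0.4418 in²; R_n = 68 × 0.4418 × 10 × 2 = 600.8 kips → 0.75 × 600.8 = 451 kips.
Bearing (1.2 l_c t F_u ≤ 2.4 d t F_u): upper limit = 2.4·0.75·0.25·65 = 29.25 kips.
  Edge l_c = 1.875 − 0.8125/2 = 1.469 → r_n = 28.64 kips; interior l_c = 2.5 − 0.8125 = 1.688 → r_n = 29.25 kips.
  R_n,bearing = 2·28.64 + 8·29.25 = 291.3 kips → 0.75 × 291.3 = 218 kips.
Bearing governs: 218 kips.

218 kips (bearing governs)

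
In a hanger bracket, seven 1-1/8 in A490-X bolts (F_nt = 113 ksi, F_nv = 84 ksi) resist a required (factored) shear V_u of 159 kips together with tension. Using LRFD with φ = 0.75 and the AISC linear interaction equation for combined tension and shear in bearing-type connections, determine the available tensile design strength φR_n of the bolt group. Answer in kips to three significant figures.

A_b = π·1.125²/4 = 0.994 in²; f_rv = 159 / (7 × 0.994) = 22.85 ksi.
F'_nt = 1.3 F_nt − (F_nt / φF_nv) f_rv = 1.3·113 − (113/(0.75·84))·22.85 = 105.9 ksi, capped at F_nt → F'_nt = 105.9 ksi.
R_n = F'_nt · A_b · n = 105.9 × 0.994 × 7 = 737 kips.
Design strength φR_n = 0.75 × 737 = 553 kips.

553 kips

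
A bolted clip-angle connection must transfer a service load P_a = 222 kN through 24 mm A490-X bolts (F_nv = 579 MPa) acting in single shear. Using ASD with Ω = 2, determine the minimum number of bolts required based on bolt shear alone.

A_b = π·24²/4 = 452.4 mm².
Per-bolt allowable strength R_n/Ω = 579 × 452.4 × 1 / 1000 / 2 = 131 kN.
n ≥ 222 / 131 = 1.695 → use 2 bolts.

2 bolts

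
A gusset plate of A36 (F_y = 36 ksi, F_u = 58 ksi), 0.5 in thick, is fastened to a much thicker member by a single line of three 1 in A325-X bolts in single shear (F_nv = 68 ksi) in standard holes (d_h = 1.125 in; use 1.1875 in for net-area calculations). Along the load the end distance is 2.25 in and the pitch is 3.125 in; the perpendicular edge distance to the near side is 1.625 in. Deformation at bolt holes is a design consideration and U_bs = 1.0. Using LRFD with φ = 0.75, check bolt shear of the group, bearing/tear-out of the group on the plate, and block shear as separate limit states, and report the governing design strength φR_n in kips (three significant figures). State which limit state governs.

91.3 kips (block shear governs)

Bolt shear: A_b = π·1²/4 = 0.7854 in²; R_n = 68 × 0.7854 × 3 × 1 = 160.2 kips → 0.75 × 160.2 = 120 kips.
Bearing: edge l_c = 1.688, r_n = 58.72 kips; interior l_c = 2, r_n = 69.6 kips; R_n = 58.72 + 2·69.6 = 197.9 kips → 148 kips.
Block shear: A_gv = 4.25, A_nv = 2.766, A_nt = 0.5156 in²; R_n = min(0.6F_uA_nv, 0.6F_yA_gv) + U_bs·F_u·A_nt = 121.7 kips → 91.3 kips.
Block shear governs: 91.3 kips.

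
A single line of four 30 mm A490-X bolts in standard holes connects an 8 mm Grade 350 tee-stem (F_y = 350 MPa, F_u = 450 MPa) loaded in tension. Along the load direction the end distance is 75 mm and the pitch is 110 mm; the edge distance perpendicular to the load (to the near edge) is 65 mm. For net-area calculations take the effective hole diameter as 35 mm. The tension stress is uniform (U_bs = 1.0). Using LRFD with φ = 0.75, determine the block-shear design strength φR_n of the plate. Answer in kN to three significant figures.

586 kN

Shear plane L_v = 75 + 3·110 = 405 mm; A_gv = 405 × 8 = 3240 mm².
A_nv = (405 − 3.5·35) × 8 = 2260 mm².
A_nt = (65 − 0.5·35) × 8 = 380 mm².
0.6 F_u A_nv = 610.2 kN; 0.6 F_y A_gv = 680.4 kN → shear rupture governs the shear term.
R_n = 610.2 + 1.0 × 450 × 380 / 1000 = 781.2 kN.
Design strength φR_n = 0.75 × 781.2 = 586 kN.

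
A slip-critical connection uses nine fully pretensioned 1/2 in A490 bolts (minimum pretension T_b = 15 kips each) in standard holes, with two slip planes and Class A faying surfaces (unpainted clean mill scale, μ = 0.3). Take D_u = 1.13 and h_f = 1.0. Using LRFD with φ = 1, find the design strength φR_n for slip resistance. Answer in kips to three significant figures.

R_n = μ · D_u · h_f · T_b · n_s · n_b = 0.3 × 1.13 × 1.0 × 15 × 2 × 9 = 91.53 kips.
Design strength φR_n = 1 × 91.53 = 91.5 kips.

91.5 kips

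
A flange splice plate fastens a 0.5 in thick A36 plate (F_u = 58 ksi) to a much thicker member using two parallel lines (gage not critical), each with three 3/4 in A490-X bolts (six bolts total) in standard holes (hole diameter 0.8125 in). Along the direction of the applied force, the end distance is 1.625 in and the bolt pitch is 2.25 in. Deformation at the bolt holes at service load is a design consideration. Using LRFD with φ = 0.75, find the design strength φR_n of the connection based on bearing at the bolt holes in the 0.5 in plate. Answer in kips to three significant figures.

214 kips

Per bolt r_n = 1.2 l_c t F_u ≤ 2.4 d t F_u; upper limit = 2.4 × 0.75 × 0.5 × 58 = 52.2 kips.
Edge bolt: l_c = 1.625 − 0.8125/2 = 1.219 in → 1.2 × 1.219 × 0.5 × 58 = 42.41 → r_n = 42.41 kips.
Interior bolts: l_c = 2.25 − 0.8125 = 1.438 in → 1.2 × 1.438 × 0.5 × 58 = 50.02 → r_n = 50.02 kips.
R_n = 2 × 42.41 + 4 × 50.02 = 284.9 kips.
Design strength φR_n = 0.75 × 284.9 = 214 kips.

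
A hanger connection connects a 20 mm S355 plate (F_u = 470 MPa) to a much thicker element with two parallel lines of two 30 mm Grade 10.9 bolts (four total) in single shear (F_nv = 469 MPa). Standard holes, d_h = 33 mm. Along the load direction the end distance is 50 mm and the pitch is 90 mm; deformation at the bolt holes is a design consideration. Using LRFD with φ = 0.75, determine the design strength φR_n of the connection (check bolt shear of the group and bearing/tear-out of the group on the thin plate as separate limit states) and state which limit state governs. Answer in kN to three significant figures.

Bolt shear: A_b = π·30²/4 = 706.9 mm²; R_n = 469 × 706.9 × 4 × 1 / 1000 = 1326 kN → 0.75 × 1326 = 995 kN.
Bearing (1.2 l_c t F_u ≤ 2.4 d t F_u): upper limit = 2.4·30·20·470 / 1000 = 676.8 kN.
  Edge l_c = 50 − 33/2 = 33.5 → r_n = 377.9 kN; interior l_c = 90 − 33 = 57 → r_n = 643 kN.
  R_n,bearing = 2·377.9 + 2·643 = 2042 kN → 0.75 × 2042 = 1530 kN.
Bolt shear governs: 995 kN.

995 kN (bolt shear governs)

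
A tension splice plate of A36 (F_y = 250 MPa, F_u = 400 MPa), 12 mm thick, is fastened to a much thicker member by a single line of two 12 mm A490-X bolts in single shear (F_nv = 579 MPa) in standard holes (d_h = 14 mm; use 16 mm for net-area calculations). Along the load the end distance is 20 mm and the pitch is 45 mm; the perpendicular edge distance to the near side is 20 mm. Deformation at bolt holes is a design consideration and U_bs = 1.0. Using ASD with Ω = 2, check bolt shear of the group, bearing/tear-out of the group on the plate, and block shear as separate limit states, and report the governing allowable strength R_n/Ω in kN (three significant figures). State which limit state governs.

Bolt shear: A_b = π·12²/4 = 113.1 mm²; R_n = 579 × 113.1 × 2 × 1 / 1000 = 131 kN → 131 / 2 = 65.5 kN.
Bearing: edge l_c = 13, r_n = 74.88 kN; interior l_c = 31, r_n = 138.2 kN; R_n = 74.88 + 1·138.2 = 213.1 kN → 107 kN.
Block shear: A_gv = 780, A_nv = 492, A_nt = 144 mm²; R_n = min(0.6F_uA_nv, 0.6F_yA_gv) + U_bs·F_u·A_nt = 174.6 kN → 87.3 kN.
Bolt shear governs: 65.5 kN.

65.5 kN (bolt shear governs)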